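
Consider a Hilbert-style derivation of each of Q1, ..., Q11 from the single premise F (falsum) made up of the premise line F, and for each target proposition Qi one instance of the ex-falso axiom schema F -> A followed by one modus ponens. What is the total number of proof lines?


Ex falso, line by line:
- 1 premise line (F)
- 11 targets, each needing 1 axiom instance (F -> Qi) + 1 MP = 2 lines: 2 * 11 = 22
Total = 1 + 22 = 23 lines.

23


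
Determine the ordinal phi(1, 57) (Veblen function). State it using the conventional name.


phi(1, 57):
phi(1, beta) = epsilon_beta (the beta-th epsilon number).
phi(1, 57) = epsilon_57

epsilon_57


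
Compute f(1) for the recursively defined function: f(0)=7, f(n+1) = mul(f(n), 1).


f(0) = 7
f(1) = mul(f(0), 1) = mul(7, 1) = 7


7


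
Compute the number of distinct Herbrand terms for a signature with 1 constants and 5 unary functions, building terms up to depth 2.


Herbrand terms by depth:
Depth 0: 1 constants
Depth 1: 5 new terms (running total: 6)
Depth 2: 25 new terms (running total: 31)
Total distinct ground terms = 31

31


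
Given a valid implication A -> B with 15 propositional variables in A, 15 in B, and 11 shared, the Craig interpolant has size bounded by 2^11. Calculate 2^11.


Shared atoms = 11
Craig interpolant size bound = 2^11
= 2048

2048


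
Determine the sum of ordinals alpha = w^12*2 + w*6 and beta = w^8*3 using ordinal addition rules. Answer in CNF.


Ordinal addition (w^12*2 + w*6) + w^8*3:
alpha's leading term has exponent 12 > beta's exponent 8, so it survives.
alpha's tail term has exponent 1 < beta's exponent 8, so it is absorbed by beta.
In ordinal addition, any term followed by a strictly larger-exponent term is absorbed.
Result = w^12*2 + w^8*3

w^12*2 + w^8*3


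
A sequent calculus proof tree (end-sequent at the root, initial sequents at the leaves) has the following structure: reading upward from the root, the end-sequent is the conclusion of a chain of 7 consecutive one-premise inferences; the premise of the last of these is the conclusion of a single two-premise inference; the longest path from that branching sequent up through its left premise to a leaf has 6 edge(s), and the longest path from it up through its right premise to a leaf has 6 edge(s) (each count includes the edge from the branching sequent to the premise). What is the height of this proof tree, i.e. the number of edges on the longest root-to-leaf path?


Longest path through the left premise: 6 edges (measured from the branching sequent)
Longest path through the right premise: 6 edges
Height of the subtree rooted at the branching sequent: max(6, 6) = 6
The branching sequent sits 7 edges above the root (the chain of one-premise inferences), so height = 6 + 7 = 13

13


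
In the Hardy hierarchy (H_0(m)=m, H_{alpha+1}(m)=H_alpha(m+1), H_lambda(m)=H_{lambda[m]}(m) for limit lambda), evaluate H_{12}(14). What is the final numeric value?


H_12(14):
For finite ordinals k, H_k(n) = n + k (each successor step adds 1).
H_12(14) = 14 + 12 = 26

26


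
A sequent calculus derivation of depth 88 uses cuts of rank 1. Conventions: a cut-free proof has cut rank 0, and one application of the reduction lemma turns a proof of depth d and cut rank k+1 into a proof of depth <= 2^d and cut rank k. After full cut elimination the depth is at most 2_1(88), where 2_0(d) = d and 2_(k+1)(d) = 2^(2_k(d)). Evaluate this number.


Each rank reduction sends depth d to at most 2^d; cut rank r needs r reductions.
2_0(88) = 88
2_1(88) = 2^88 = 309485009821345068724781056
Cut-free depth bound = 309485009821345068724781056

309485009821345068724781056


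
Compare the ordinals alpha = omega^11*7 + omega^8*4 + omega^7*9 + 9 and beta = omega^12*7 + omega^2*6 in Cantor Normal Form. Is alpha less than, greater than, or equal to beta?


Compare term by term from highest exponent:
alpha = omega^11*7 + omega^8*4 + omega^7*9 + 9
beta = omega^12*7 + omega^2*6
Term 1: alpha has omega^11*7, beta has omega^12*7
Term 2: alpha has omega^8*4, beta has omega^2*6
Term 3: alpha has omega^7*9, beta has omega^0*0
Term 4: alpha has omega^0*9, beta has omega^0*0
Result: alpha < beta

alpha < beta


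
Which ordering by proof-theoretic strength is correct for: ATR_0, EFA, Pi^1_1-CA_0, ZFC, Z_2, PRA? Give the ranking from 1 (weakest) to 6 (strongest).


Ordering by consistency strength:
1. EFA
2. PRA
3. ATR_0
4. Pi^1_1-CA_0
5. Z_2
6. ZFC


ATR_0=3, EFA=1, Pi^1_1-CA_0=4, ZFC=6, Z_2=5, PRA=2


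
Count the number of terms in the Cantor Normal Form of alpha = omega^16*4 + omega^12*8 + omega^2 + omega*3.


CNF: omega^16*4 + omega^12*8 + omega^2 + omega*3
Count the summands separated by '+':
  term 1: omega^16*4
  term 2: omega^12*8
  term 3: omega^2
  term 4: omega*3
Total terms = 4

4


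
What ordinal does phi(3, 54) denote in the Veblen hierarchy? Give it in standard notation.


phi(3, 54):
phi(3, beta) = eta_beta (the beta-th eta number, fixed point of zeta).
phi(3, 54) = eta_54

eta_54


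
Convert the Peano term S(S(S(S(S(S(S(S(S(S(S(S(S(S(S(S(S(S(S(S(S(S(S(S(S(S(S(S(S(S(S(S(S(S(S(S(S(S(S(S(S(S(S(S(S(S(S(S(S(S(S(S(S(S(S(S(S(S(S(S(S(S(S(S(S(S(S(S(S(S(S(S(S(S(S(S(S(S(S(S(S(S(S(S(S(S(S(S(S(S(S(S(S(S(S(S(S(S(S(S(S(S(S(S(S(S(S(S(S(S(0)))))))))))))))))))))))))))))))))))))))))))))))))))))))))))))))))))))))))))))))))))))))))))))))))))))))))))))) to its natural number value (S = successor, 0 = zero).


Counting successors applied to 0:
110 applications of S to 0 = 110

110


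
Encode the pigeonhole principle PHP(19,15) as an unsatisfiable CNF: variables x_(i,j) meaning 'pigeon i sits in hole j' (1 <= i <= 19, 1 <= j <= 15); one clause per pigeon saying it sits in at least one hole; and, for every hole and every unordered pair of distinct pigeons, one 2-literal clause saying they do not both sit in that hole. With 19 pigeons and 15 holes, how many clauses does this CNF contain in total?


PHP(19,15): 19 pigeons, 15 holes, 19*15 = 285 variables.
- pigeon clauses: one per pigeon -> 19 clauses
- hole clauses: 15 holes * C(19,2) = 15 * 171 -> 2565 clauses
Total clauses = 19 + 2565 = 2584

2584


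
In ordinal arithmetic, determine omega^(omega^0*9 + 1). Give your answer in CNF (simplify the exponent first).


omega^(omega^0*9 + 1):
omega^0 = 1, so the exponent is 9 + 1 = 10 (finite ordinal addition).
Result = omega^10, already a single CNF term.

omega^10


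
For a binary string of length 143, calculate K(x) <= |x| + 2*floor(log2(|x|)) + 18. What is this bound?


floor(log2(143)) = 7
2 * 7 = 14
K(x) <= 143 + 14 + 18 = 175

175


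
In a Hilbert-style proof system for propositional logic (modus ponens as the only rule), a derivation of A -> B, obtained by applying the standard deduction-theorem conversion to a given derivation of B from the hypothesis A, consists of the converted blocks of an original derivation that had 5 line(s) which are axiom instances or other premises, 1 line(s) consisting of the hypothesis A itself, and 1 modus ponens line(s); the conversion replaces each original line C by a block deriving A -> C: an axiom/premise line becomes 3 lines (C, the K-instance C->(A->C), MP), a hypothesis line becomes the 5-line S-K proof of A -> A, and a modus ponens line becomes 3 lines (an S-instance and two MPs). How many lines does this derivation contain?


Deduction-theorem conversion, block by block:
- 5 axiom/premise lines -> 3 lines each = 15
- 1 hypothesis lines -> 5 lines each (identity proof A->A) = 5
- 1 MP lines -> 3 lines each (S-instance, MP, MP) = 3
Total = 15 + 5 + 3 = 23 lines.

23


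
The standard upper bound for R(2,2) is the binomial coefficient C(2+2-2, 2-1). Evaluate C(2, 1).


R(2,2) <= C(2+2-2, 2-1) = C(2, 1)
C(2, 1) = 2! / (1! * 1!)
= 2

2


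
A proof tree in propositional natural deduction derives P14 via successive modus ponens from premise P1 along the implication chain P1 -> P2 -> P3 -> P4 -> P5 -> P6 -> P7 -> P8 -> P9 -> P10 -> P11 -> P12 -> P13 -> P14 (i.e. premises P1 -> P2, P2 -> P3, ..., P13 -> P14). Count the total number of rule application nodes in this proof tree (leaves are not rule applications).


We have a chain: P1 -> P2 -> P3 -> P4 -> P5 -> P6 -> P7 -> P8 -> P9 -> P10 -> P11 -> P12 -> P13 -> P14.
Each modus ponens application produces the next variable.
The chain has 14 propositions, so 14-1 = 13 modus ponens steps.
Total inference nodes = 13

13


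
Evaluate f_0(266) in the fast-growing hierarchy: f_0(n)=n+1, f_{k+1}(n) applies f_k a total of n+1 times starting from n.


f_0(266) = 266 + 1 = 267

267


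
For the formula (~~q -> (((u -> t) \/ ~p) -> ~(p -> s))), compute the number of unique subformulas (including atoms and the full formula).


Formula: (~~q -> (((u -> t) \/ ~p) -> ~(p -> s)))
Subformulas found:
  1. q
  2. u
  3. s
  4. t
  5. p
  6. ~p
  7. ~q
  8. ~~q
  9. (p -> s)
  10. (u -> t)
  11. ~(p -> s)
  12. ((u -> t) \/ ~p)
  13. (((u -> t) \/ ~p) -> ~(p -> s))
  14. (~~q -> (((u -> t) \/ ~p) -> ~(p -> s)))
Total distinct subformulas = 14

14


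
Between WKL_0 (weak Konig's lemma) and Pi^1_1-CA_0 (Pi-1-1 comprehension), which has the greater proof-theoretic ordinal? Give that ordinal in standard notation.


Proof-theoretic ordinal of WKL_0 (weak Konig's lemma): omega^omega
Proof-theoretic ordinal of Pi^1_1-CA_0 (Pi-1-1 comprehension): psi_0(Omega_omega)
Comparing: omega^omega < psi_0(Omega_omega).
The larger ordinal is psi_0(Omega_omega) (from Pi^1_1-CA_0 (Pi-1-1 comprehension)).

psi_0(Omega_omega)


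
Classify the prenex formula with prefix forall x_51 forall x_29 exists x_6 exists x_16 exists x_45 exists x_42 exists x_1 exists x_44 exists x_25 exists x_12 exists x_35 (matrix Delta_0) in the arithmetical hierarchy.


Leading quantifier is forall, so the class is Pi.
Number of quantifier blocks = alternations + 1 = 1 + 1 = 2.
Classification: Pi_2

Pi_2


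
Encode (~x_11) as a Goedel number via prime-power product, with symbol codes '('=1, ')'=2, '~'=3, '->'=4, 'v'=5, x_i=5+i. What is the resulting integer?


Formula: (~x_11)
Symbol codes: [1, 3, 16, 2]
Primes: [2, 3, 5, 7]
p_1^1 = 2^1 = 2
p_2^3 = 3^3 = 27
p_3^16 = 5^16 = 152587890625
p_4^2 = 7^2 = 49
Product = 403747558593750

403747558593750


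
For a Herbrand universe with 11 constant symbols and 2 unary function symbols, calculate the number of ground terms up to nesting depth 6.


Herbrand terms by depth:
Depth 0: 11 constants
Depth 1: 22 new terms (running total: 33)
Depth 2: 44 new terms (running total: 77)
Depth 3: 88 new terms (running total: 165)
Depth 4: 176 new terms (running total: 341)
Depth 5: 352 new terms (running total: 693)
Depth 6: 704 new terms (running total: 1397)
Total distinct ground terms = 1397

1397


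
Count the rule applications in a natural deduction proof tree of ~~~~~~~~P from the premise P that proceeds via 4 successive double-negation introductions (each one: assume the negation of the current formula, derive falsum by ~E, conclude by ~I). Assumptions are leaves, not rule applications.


Each double-negation introduction (from C infer ~~C) uses 2 inference nodes: one ~E (C and ~C give falsum) and one ~I (discharge ~C).
4 double negations = 4 * 2 = 8 inference nodes.

8


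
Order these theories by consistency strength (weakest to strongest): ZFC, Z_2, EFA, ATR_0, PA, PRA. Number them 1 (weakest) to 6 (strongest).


Ordering by consistency strength:
1. EFA
2. PRA
3. PA
4. ATR_0
5. Z_2
6. ZFC


ZFC=6, Z_2=5, EFA=1, ATR_0=4, PA=3, PRA=2


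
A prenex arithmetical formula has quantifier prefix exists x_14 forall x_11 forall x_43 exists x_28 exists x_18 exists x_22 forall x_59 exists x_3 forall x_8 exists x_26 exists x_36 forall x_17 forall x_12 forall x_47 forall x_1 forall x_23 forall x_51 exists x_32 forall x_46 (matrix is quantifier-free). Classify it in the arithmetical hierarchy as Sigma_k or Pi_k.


Leading quantifier is exists, so the class is Sigma.
Number of quantifier blocks = alternations + 1 = 9 + 1 = 10.
Classification: Sigma_10

Sigma_10


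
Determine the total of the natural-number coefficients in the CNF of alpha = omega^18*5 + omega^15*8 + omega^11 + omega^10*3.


CNF: omega^18*5 + omega^15*8 + omega^11 + omega^10*3
Coefficients: 5 + 8 + 1 + 3 = 17

17


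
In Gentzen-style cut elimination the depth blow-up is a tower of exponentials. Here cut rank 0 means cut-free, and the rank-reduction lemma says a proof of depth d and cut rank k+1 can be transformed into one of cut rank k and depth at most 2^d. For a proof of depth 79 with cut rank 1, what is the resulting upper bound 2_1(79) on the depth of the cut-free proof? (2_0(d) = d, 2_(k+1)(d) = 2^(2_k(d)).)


Each rank reduction sends depth d to at most 2^d; cut rank r needs r reductions.
2_0(79) = 79
2_1(79) = 2^79 = 604462909807314587353088
Cut-free depth bound = 604462909807314587353088

604462909807314587353088


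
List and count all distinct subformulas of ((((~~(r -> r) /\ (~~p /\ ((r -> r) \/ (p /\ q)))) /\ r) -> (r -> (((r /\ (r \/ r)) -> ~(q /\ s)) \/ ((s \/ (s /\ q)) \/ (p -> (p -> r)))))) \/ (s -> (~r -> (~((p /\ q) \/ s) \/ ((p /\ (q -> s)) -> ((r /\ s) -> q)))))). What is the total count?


Formula: ((((~~(r -> r) /\ (~~p /\ ((r -> r) \/ (p /\ q)))) /\ r) -> (r -> (((r /\ (r \/ r)) -> ~(q /\ s)) \/ ((s \/ (s /\ q)) \/ (p -> (p -> r)))))) \/ (s -> (~r -> (~((p /\ q) \/ s) \/ ((p /\ (q -> s)) -> ((r /\ s) -> q))))))
Subformulas found:
  1. r
  2. p
  3. q
  4. s
  5. ~p
  6. ~r
  7. ~~p
  8. (p /\ q)
  9. (r -> r)
  10. (r \/ r)
  11. (r /\ s)
  12. (q -> s)
  13. (p -> r)
  14. (s /\ q)
  15. (q /\ s)
  16. ~(q /\ s)
  17. ~(r -> r)
  18. ~~(r -> r)
  19. ((p /\ q) \/ s)
  20. (r /\ (r \/ r))
  21. ((r /\ s) -> q)
  22. (s \/ (s /\ q))
  23. (p /\ (q -> s))
  24. (p -> (p -> r))
  25. ~((p /\ q) \/ s)
  26. ((r -> r) \/ (p /\ q))
  27. ((r /\ (r \/ r)) -> ~(q /\ s))
  28. (~~p /\ ((r -> r) \/ (p /\ q)))
  29. ((p /\ (q -> s)) -> ((r /\ s) -> q))
  30. ((s \/ (s /\ q)) \/ (p -> (p -> r)))
  31. (~~(r -> r) /\ (~~p /\ ((r -> r) \/ (p /\ q))))
  32. ((~~(r -> r) /\ (~~p /\ ((r -> r) \/ (p /\ q)))) /\ r)
  33. (~((p /\ q) \/ s) \/ ((p /\ (q -> s)) -> ((r /\ s) -> q)))
  34. (~r -> (~((p /\ q) \/ s) \/ ((p /\ (q -> s)) -> ((r /\ s) -> q))))
  35. (((r /\ (r \/ r)) -> ~(q /\ s)) \/ ((s \/ (s /\ q)) \/ (p -> (p -> r))))
  36. (s -> (~r -> (~((p /\ q) \/ s) \/ ((p /\ (q -> s)) -> ((r /\ s) -> q)))))
  37. (r -> (((r /\ (r \/ r)) -> ~(q /\ s)) \/ ((s \/ (s /\ q)) \/ (p -> (p -> r)))))
  38. (((~~(r -> r) /\ (~~p /\ ((r -> r) \/ (p /\ q)))) /\ r) -> (r -> (((r /\ (r \/ r)) -> ~(q /\ s)) \/ ((s \/ (s /\ q)) \/ (p -> (p -> r))))))
  39. ((((~~(r -> r) /\ (~~p /\ ((r -> r) \/ (p /\ q)))) /\ r) -> (r -> (((r /\ (r \/ r)) -> ~(q /\ s)) \/ ((s \/ (s /\ q)) \/ (p -> (p -> r)))))) \/ (s -> (~r -> (~((p /\ q) \/ s) \/ ((p /\ (q -> s)) -> ((r /\ s) -> q))))))
Total distinct subformulas = 39

39


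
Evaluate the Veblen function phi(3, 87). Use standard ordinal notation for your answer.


phi(3, 87):
phi(3, beta) = eta_beta (the beta-th eta number, fixed point of zeta).
phi(3, 87) = eta_87

eta_87


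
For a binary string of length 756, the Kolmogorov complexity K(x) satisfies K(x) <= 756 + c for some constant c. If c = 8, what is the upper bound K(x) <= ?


K(x) <= |x| + c = 756 + 8 = 764

764


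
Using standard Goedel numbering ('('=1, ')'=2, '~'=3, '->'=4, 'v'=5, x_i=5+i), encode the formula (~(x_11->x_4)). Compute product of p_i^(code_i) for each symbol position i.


Formula: (~(x_11->x_4))
Symbol codes: [1, 3, 1, 16, 4, 9, 2, 2]
Primes: [2, 3, 5, 7, 11, 13, 17, 19]
p_1^1 = 2^1 = 2
p_2^3 = 3^3 = 27
p_3^1 = 5^1 = 5
p_4^16 = 7^16 = 33232930569601
p_5^4 = 11^4 = 14641
p_6^9 = 13^9 = 10604499373
p_7^2 = 17^2 = 289
p_8^2 = 19^2 = 361
Product = 145344419083954986869917161153125190

145344419083954986869917161153125190


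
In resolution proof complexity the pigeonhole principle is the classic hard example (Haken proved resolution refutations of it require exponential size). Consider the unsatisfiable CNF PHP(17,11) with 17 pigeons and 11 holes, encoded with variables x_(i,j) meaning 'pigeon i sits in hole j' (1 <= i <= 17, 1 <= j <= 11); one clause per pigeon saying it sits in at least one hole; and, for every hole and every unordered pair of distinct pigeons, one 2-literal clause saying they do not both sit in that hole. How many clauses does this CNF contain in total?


PHP(17,11): 17 pigeons, 11 holes, 17*11 = 187 variables.
- pigeon clauses: one per pigeon -> 17 clauses
- hole clauses: 11 holes * C(17,2) = 11 * 136 -> 1496 clauses
Total clauses = 17 + 1496 = 1513

1513


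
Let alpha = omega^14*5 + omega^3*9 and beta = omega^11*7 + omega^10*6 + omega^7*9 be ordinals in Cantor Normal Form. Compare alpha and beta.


Compare term by term from highest exponent:
alpha = omega^14*5 + omega^3*9
beta = omega^11*7 + omega^10*6 + omega^7*9
Term 1: alpha has omega^14*5, beta has omega^11*7
Term 2: alpha has omega^3*9, beta has omega^10*6
Term 3: alpha has omega^0*0, beta has omega^7*9
Result: alpha > beta

alpha > beta


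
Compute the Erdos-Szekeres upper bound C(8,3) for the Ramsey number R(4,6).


R(4,6) <= C(4+6-2, 4-1) = C(8, 3)
C(8, 3) = 8! / (3! * 5!)
= 56

56


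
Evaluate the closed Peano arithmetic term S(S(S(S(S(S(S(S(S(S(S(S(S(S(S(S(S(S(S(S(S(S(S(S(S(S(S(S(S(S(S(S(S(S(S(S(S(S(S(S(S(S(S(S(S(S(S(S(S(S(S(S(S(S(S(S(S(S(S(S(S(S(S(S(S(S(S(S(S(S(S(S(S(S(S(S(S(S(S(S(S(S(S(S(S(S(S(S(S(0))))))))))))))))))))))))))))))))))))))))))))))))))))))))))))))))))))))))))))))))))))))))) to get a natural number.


Counting successors applied to 0:
89 applications of S to 0 = 89

89


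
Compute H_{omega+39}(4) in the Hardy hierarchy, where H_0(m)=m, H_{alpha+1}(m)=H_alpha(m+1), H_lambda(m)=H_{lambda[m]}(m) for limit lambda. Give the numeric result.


H_{omega+39}(4):
Unwind the 39 successor steps: H_{omega+39}(4) = H_omega(4+39) = H_omega(43).
H_omega(m) = H_m(m) = m + m = 2m.
Result = 2 * 43 = 86

86


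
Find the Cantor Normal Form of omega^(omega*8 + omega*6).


omega^(omega*8 + omega*6):
Both terms of the exponent have the same exponent 1, so they merge: omega*8 + omega*6 = omega*(8+6) = omega*14.
omega raised to a CNF ordinal is a single CNF term: Result = omega^(omega*14)

omega^(omega*14)


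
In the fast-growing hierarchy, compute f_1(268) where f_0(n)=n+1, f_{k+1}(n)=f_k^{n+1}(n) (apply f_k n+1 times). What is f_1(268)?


f_1(268) = f_0^269(268)
f_0 adds 1 each time, applied 269 times.
f_1(268) = 268 + 269 = 537

537


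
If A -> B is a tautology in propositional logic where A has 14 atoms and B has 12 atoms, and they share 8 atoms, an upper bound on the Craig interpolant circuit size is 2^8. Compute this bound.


Shared atoms = 8
Craig interpolant size bound = 2^8
= 256

256


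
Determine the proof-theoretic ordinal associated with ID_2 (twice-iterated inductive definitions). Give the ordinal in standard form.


The proof-theoretic ordinal of ID_2 (twice-iterated inductive definitions) is a standard result in ordinal analysis.
This ordinal is the supremum of order types of primitive recursive well-orderings
that the theory can prove to be well-ordered.
For ID_2 (twice-iterated inductive definitions), the proof-theoretic ordinal is psi_0(epsilon_{Omega_2+1}).

psi_0(epsilon_{Omega_2+1})


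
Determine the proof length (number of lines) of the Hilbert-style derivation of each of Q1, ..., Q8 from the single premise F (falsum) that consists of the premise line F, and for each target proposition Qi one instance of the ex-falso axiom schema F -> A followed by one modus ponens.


Ex falso, line by line:
- 1 premise line (F)
- 8 targets, each needing 1 axiom instance (F -> Qi) + 1 MP = 2 lines: 2 * 8 = 16
Total = 1 + 16 = 17 lines.

17


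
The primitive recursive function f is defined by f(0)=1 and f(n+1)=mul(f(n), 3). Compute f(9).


f(0) = 1
f(1) = mul(f(0), 3) = mul(1, 3) = 3
f(2) = mul(f(1), 3) = mul(3, 3) = 9
f(3) = mul(f(2), 3) = mul(9, 3) = 27
f(4) = mul(f(3), 3) = mul(27, 3) = 81
f(5) = mul(f(4), 3) = mul(81, 3) = 243
f(6) = mul(f(5), 3) = mul(243, 3) = 729
f(7) = mul(f(6), 3) = mul(729, 3) = 2187
f(8) = mul(f(7), 3) = mul(2187, 3) = 6561
f(9) = mul(f(8), 3) = mul(6561, 3) = 19683


19683


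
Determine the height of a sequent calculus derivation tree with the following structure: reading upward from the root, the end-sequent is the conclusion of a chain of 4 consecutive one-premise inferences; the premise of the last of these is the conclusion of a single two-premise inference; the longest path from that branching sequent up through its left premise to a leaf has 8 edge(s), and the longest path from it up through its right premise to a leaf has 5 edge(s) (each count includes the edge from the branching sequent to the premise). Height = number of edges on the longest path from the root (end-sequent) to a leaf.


Longest path through the left premise: 8 edges (measured from the branching sequent)
Longest path through the right premise: 5 edges
Height of the subtree rooted at the branching sequent: max(8, 5) = 8
The branching sequent sits 4 edges above the root (the chain of one-premise inferences), so height = 8 + 4 = 12

12


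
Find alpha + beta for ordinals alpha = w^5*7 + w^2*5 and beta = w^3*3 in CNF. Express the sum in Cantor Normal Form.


Ordinal addition (w^5*7 + w^2*5) + w^3*3:
alpha's leading term has exponent 5 > beta's exponent 3, so it survives.
alpha's tail term has exponent 2 < beta's exponent 3, so it is absorbed by beta.
In ordinal addition, any term followed by a strictly larger-exponent term is absorbed.
Result = w^5*7 + w^3*3

w^5*7 + w^3*3


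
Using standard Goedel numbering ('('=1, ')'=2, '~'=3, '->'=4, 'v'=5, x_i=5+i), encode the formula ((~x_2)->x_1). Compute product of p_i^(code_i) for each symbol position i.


Formula: ((~x_2)->x_1)
Symbol codes: [1, 1, 3, 7, 2, 4, 6, 2]
Primes: [2, 3, 5, 7, 11, 13, 17, 19]
p_1^1 = 2^1 = 2
p_2^1 = 3^1 = 3
p_3^3 = 5^3 = 125
p_4^7 = 7^7 = 823543
p_5^2 = 11^2 = 121
p_6^4 = 13^4 = 28561
p_7^6 = 17^6 = 24137569
p_8^2 = 19^2 = 361
Product = 18599747701162309917485250

18599747701162309917485250


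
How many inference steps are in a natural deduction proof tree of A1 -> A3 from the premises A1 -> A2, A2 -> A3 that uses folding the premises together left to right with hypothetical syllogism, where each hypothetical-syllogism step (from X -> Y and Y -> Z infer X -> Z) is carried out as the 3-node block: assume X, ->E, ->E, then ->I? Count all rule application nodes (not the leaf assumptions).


There are 2 premises in the chain. The first HS step combines premises 1 and 2; each further premise needs one more HS step.
So 2 premises require 2 - 1 = 1 hypothetical-syllogism steps.
Each HS step uses 3 inference nodes (->E, ->E, ->I).
1 * 3 = 3 total inference nodes.

3


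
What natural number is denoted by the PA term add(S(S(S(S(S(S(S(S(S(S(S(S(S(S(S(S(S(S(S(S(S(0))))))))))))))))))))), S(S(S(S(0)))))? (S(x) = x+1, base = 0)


add(S^21(0), S^4(0)):
S^21(0) = 21
S^4(0) = 4
21 + 4 = 25

25


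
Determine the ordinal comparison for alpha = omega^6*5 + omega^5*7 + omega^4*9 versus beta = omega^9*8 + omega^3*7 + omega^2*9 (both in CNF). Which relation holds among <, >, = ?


Compare term by term from highest exponent:
alpha = omega^6*5 + omega^5*7 + omega^4*9
beta = omega^9*8 + omega^3*7 + omega^2*9
Term 1: alpha has omega^6*5, beta has omega^9*8
Term 2: alpha has omega^5*7, beta has omega^3*7
Term 3: alpha has omega^4*9, beta has omega^2*9
Result: alpha < beta

alpha < beta


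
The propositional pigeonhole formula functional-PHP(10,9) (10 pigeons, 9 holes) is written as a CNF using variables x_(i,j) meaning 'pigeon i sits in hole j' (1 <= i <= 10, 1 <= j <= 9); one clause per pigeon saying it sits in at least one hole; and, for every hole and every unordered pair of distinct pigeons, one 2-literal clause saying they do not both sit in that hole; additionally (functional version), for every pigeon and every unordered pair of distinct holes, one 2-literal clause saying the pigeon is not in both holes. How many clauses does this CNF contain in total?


functional-PHP(10,9): 10 pigeons, 9 holes, 10*9 = 90 variables.
- pigeon clauses: one per pigeon -> 10 clauses
- hole clauses: 9 holes * C(10,2) = 9 * 45 -> 405 clauses
- functional clauses: 10 pigeons * C(9,2) = 10 * 36 -> 360 clauses
Total clauses = 10 + 405 + 360 = 775

775


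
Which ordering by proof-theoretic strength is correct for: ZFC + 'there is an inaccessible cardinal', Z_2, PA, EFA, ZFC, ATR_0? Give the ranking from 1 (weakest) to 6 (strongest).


Ordering by consistency strength:
1. EFA
2. PA
3. ATR_0
4. Z_2
5. ZFC
6. ZFC + 'there is an inaccessible cardinal'


ZFC + 'there is an inaccessible cardinal'=6, Z_2=4, PA=2, EFA=1, ZFC=5, ATR_0=3


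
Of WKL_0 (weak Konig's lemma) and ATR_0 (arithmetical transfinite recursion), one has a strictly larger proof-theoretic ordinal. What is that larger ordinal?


Proof-theoretic ordinal of WKL_0 (weak Konig's lemma): omega^omega
Proof-theoretic ordinal of ATR_0 (arithmetical transfinite recursion): Gamma_0
Comparing: omega^omega < Gamma_0.
The larger ordinal is Gamma_0 (from ATR_0 (arithmetical transfinite recursion)).

Gamma_0


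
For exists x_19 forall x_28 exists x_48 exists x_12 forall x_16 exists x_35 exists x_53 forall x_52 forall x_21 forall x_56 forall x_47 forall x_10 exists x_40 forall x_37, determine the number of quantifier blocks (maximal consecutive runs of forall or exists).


Alternations = 7.
Blocks = alternations + 1 = 8

8


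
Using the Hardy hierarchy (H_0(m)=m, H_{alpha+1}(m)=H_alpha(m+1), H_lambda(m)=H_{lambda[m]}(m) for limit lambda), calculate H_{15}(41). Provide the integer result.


H_15(41):
For finite ordinals k, H_k(n) = n + k (each successor step adds 1).
H_15(41) = 41 + 15 = 56

56


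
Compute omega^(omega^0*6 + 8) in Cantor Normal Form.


omega^(omega^0*6 + 8):
omega^0 = 1, so the exponent is 6 + 8 = 14 (finite ordinal addition).
Result = omega^14, already a single CNF term.

omega^14


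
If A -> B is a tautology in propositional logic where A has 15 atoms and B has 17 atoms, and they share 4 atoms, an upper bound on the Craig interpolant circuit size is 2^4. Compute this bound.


Shared atoms = 4
Craig interpolant size bound = 2^4
= 16

16


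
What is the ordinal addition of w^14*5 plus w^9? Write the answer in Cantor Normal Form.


Ordinal addition w^14*5 + w^9:
Leading exponent of alpha (14) > leading exponent of beta (9).
Since alpha's term has higher exponent than beta's leading term,
the sum is simply alpha followed by beta.
Result = w^14*5 + w^9

w^14*5 + w^9


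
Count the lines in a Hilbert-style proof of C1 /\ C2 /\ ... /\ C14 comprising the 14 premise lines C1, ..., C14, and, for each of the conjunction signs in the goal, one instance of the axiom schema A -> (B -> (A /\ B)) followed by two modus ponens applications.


Conjoining 14 premises:
- 14 premise lines
- the goal has 13 conjunction signs; each costs 1 axiom instance + 2 MP = 3 lines: 3 * 13 = 39
Total = 14 + 39 = 53 lines.

53


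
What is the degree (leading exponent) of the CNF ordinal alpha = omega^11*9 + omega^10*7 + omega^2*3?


CNF: omega^11*9 + omega^10*7 + omega^2*3
The leading term is omega^11*9, which has exponent 11.

11


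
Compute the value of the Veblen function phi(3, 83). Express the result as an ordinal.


phi(3, 83):
phi(3, beta) = eta_beta (the beta-th eta number, fixed point of zeta).
phi(3, 83) = eta_83

eta_83


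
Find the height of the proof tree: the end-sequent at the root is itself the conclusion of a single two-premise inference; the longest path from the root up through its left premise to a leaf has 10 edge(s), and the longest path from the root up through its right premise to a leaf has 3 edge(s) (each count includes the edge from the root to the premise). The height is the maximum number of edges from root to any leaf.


Longest path through the left premise: 10 edges (measured from the branching sequent)
Longest path through the right premise: 3 edges
Height of the subtree rooted at the branching sequent: max(10, 3) = 10
The branching sequent is the root itself.
Total height = 10

10


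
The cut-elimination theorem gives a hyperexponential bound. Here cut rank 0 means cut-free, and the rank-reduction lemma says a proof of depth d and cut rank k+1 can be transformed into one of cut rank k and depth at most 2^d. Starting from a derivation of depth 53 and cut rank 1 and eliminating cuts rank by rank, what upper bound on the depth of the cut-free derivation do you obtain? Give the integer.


Each rank reduction sends depth d to at most 2^d; cut rank r needs r reductions.
2_0(53) = 53
2_1(53) = 2^53 = 9007199254740992
Cut-free depth bound = 9007199254740992

9007199254740992


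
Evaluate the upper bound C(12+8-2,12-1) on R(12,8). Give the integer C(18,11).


R(12,8) <= C(12+8-2, 12-1) = C(18, 11)
C(18, 11) = 18! / (11! * 7!)
= 31824

31824


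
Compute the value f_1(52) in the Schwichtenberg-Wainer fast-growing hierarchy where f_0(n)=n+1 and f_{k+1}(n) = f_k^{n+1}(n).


f_1(52) = f_0^53(52)
f_0 adds 1 each time, applied 53 times.
f_1(52) = 52 + 53 = 105

105


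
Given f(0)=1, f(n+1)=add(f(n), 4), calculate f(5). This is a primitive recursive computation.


f(0) = 1
f(1) = add(f(0), 4) = add(1, 4) = 5
f(2) = add(f(1), 4) = add(5, 4) = 9
f(3) = add(f(2), 4) = add(9, 4) = 13
f(4) = add(f(3), 4) = add(13, 4) = 17
f(5) = add(f(4), 4) = add(17, 4) = 21


21


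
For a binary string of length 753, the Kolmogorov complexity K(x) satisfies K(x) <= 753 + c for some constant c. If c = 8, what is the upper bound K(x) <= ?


K(x) <= |x| + c = 753 + 8 = 761

761


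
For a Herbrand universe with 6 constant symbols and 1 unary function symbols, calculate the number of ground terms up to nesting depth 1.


Herbrand terms by depth:
Depth 0: 6 constants
Depth 1: 6 new terms (running total: 12)
Total distinct ground terms = 12

12


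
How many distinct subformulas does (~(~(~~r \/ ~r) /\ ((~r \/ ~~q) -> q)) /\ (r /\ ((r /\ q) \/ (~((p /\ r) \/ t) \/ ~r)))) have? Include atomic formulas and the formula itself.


Formula: (~(~(~~r \/ ~r) /\ ((~r \/ ~~q) -> q)) /\ (r /\ ((r /\ q) \/ (~((p /\ r) \/ t) \/ ~r))))
Subformulas found:
  1. r
  2. p
  3. q
  4. t
  5. ~r
  6. ~q
  7. ~~r
  8. ~~q
  9. (r /\ q)
  10. (p /\ r)
  11. (~~r \/ ~r)
  12. (~r \/ ~~q)
  13. ~(~~r \/ ~r)
  14. ((p /\ r) \/ t)
  15. ~((p /\ r) \/ t)
  16. ((~r \/ ~~q) -> q)
  17. (~((p /\ r) \/ t) \/ ~r)
  18. (~(~~r \/ ~r) /\ ((~r \/ ~~q) -> q))
  19. ~(~(~~r \/ ~r) /\ ((~r \/ ~~q) -> q))
  20. ((r /\ q) \/ (~((p /\ r) \/ t) \/ ~r))
  21. (r /\ ((r /\ q) \/ (~((p /\ r) \/ t) \/ ~r)))
  22. (~(~(~~r \/ ~r) /\ ((~r \/ ~~q) -> q)) /\ (r /\ ((r /\ q) \/ (~((p /\ r) \/ t) \/ ~r))))
Total distinct subformulas = 22

22


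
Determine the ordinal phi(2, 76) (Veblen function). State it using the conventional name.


phi(2, 76):
phi(2, beta) = zeta_beta (the beta-th zeta number, fixed point of epsilon).
phi(2, 76) = zeta_76

zeta_76


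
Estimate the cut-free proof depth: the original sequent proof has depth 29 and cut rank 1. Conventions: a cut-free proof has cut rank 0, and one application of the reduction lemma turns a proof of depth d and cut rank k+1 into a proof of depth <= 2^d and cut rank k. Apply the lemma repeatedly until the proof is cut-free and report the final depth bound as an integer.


Each rank reduction sends depth d to at most 2^d; cut rank r needs r reductions.
2_0(29) = 29
2_1(29) = 2^29 = 536870912
Cut-free depth bound = 536870912

536870912


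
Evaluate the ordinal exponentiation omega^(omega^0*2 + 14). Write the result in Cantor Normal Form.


omega^(omega^0*2 + 14):
omega^0 = 1, so the exponent is 2 + 14 = 16 (finite ordinal addition).
Result = omega^16, already a single CNF term.

omega^16


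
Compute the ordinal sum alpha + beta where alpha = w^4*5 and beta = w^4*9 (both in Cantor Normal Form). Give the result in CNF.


Ordinal addition w^4*5 + w^4*9:
Both terms have the same exponent 4.
w^e*c + w^e*d = w^e*(c+d).
Result = w^4*(5+9) = w^4*14

w^4*14


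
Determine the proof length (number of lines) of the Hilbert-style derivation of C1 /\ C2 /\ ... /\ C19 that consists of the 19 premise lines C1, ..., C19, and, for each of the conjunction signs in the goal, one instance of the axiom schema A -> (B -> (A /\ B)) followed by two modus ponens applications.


Conjoining 19 premises:
- 19 premise lines
- the goal has 18 conjunction signs; each costs 1 axiom instance + 2 MP = 3 lines: 3 * 18 = 54
Total = 19 + 54 = 73 lines.

73


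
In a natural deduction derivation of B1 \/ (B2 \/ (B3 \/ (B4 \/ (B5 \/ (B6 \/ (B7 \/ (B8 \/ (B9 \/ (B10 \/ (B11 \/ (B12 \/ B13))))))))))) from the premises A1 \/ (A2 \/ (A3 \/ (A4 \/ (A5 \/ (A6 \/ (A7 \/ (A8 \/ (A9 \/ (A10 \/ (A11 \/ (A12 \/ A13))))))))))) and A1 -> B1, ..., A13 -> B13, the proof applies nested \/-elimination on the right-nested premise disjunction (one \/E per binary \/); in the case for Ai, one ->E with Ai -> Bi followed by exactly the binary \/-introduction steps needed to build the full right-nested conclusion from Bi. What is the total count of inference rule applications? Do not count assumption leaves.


Constructive dilemma with 13 branches, all disjunctions right-nested:
- \/E: the premise has 12 binary \/, each eliminated once: 12 nodes.
- ->E: one per case (Ai with Ai -> Bi gives Bi): 13 nodes.
- \/I: in case i < n, Bi needs 1 step to form Bi \/ (B(i+1) \/ ...) and then i-1 steps to prepend B(i-1), ..., B1, i.e. i steps; in case i = n, B13 needs 12 prepend steps.
  \/I total = (1 + 2 + ... + 12) + 12 = 78 + 12 = 90 nodes.
Total = 12 + 13 + 90 = 115

115


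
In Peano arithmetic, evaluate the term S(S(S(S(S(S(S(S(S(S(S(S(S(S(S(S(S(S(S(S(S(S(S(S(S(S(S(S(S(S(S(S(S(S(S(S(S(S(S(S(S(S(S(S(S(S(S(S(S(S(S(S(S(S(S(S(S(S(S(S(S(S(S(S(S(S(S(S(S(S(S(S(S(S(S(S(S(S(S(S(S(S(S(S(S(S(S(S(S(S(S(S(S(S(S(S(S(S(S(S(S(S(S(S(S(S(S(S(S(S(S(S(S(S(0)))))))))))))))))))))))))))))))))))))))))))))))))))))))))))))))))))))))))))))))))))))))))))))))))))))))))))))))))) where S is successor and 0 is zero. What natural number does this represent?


Counting successors applied to 0:
114 applications of S to 0 = 114

114


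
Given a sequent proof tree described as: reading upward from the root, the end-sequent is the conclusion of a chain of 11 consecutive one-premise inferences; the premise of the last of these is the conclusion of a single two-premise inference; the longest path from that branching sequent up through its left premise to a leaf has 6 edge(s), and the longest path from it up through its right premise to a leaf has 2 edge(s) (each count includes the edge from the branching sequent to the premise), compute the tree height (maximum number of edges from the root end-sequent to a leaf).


Longest path through the left premise: 6 edges (measured from the branching sequent)
Longest path through the right premise: 2 edges
Height of the subtree rooted at the branching sequent: max(6, 2) = 6
The branching sequent sits 11 edges above the root (the chain of one-premise inferences), so height = 6 + 11 = 17

17


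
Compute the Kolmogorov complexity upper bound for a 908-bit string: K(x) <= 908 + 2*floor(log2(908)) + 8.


floor(log2(908)) = 9
2 * 9 = 18
K(x) <= 908 + 18 + 8 = 934

934


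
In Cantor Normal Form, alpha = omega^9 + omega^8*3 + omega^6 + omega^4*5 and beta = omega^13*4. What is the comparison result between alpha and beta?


Compare term by term from highest exponent:
alpha = omega^9 + omega^8*3 + omega^6 + omega^4*5
beta = omega^13*4
Term 1: alpha has omega^9*1, beta has omega^13*4
Term 2: alpha has omega^8*3, beta has omega^0*0
Term 3: alpha has omega^6*1, beta has omega^0*0
Term 4: alpha has omega^4*5, beta has omega^0*0
Result: alpha < beta

alpha < beta


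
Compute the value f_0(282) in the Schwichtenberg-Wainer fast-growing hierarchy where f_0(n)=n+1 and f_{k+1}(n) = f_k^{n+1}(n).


f_0(282) = 282 + 1 = 283

283


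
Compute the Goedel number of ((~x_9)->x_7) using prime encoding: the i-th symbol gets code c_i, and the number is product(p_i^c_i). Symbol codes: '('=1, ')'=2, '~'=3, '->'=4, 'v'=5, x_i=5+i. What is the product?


Formula: ((~x_9)->x_7)
Symbol codes: [1, 1, 3, 14, 2, 4, 12, 2]
Primes: [2, 3, 5, 7, 11, 13, 17, 19]
p_1^1 = 2^1 = 2
p_2^1 = 3^1 = 3
p_3^3 = 5^3 = 125
p_4^14 = 7^14 = 678223072849
p_5^2 = 11^2 = 121
p_6^4 = 13^4 = 28561
p_7^12 = 17^12 = 582622237229761
p_8^2 = 19^2 = 361
Product = 369731848079044463663556514536914736750

369731848079044463663556514536914736750


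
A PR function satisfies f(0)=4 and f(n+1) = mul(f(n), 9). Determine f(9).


f(0) = 4
f(1) = mul(f(0), 9) = mul(4, 9) = 36
f(2) = mul(f(1), 9) = mul(36, 9) = 324
f(3) = mul(f(2), 9) = mul(324, 9) = 2916
f(4) = mul(f(3), 9) = mul(2916, 9) = 26244
f(5) = mul(f(4), 9) = mul(26244, 9) = 236196
f(6) = mul(f(5), 9) = mul(236196, 9) = 2125764
f(7) = mul(f(6), 9) = mul(2125764, 9) = 19131876
f(8) = mul(f(7), 9) = mul(19131876, 9) = 172186884
f(9) = mul(f(8), 9) = mul(172186884, 9) = 1549681956


1549681956


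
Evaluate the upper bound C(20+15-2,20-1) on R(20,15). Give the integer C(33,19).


R(20,15) <= C(20+15-2, 20-1) = C(33, 19)
C(33, 19) = 33! / (19! * 14!)
= 818809200

818809200


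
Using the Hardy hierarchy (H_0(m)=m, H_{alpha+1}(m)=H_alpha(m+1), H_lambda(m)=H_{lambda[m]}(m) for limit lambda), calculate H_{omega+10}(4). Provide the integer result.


H_{omega+10}(4):
Unwind the 10 successor steps: H_{omega+10}(4) = H_omega(4+10) = H_omega(14).
H_omega(m) = H_m(m) = m + m = 2m.
Result = 2 * 14 = 28

28


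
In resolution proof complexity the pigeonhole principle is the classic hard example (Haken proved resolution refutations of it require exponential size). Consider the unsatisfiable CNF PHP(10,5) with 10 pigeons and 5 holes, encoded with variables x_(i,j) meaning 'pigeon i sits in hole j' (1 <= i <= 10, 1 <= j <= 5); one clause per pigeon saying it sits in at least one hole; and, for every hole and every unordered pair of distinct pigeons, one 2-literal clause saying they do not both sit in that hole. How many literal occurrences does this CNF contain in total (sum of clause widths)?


PHP(10,5): 10 pigeons, 5 holes, 10*5 = 50 variables.
- pigeon clauses: one per pigeon -> 10 clauses of width 5 -> 50 literals
- hole clauses: 5 holes * C(10,2) = 5 * 45 -> 225 clauses of width 2 -> 450 literals
Total literal occurrences = 50 + 450 = 500

500


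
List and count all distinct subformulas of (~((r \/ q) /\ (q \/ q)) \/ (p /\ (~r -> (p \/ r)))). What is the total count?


Formula: (~((r \/ q) /\ (q \/ q)) \/ (p /\ (~r -> (p \/ r))))
Subformulas found:
  1. q
  2. r
  3. p
  4. ~r
  5. (r \/ q)
  6. (q \/ q)
  7. (p \/ r)
  8. (~r -> (p \/ r))
  9. ((r \/ q) /\ (q \/ q))
  10. ~((r \/ q) /\ (q \/ q))
  11. (p /\ (~r -> (p \/ r)))
  12. (~((r \/ q) /\ (q \/ q)) \/ (p /\ (~r -> (p \/ r))))
Total distinct subformulas = 12

12


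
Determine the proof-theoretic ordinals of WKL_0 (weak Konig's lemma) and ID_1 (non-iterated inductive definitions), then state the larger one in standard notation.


Proof-theoretic ordinal of WKL_0 (weak Konig's lemma): omega^omega
Proof-theoretic ordinal of ID_1 (non-iterated inductive definitions): psi_0(epsilon_{Omega+1})
Comparing: omega^omega < psi_0(epsilon_{Omega+1}).
The larger ordinal is psi_0(epsilon_{Omega+1}) (from ID_1 (non-iterated inductive definitions)).

psi_0(epsilon_{Omega+1})


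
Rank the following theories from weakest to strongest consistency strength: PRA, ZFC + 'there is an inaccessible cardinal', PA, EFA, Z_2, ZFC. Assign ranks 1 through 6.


Ordering by consistency strength:
1. EFA
2. PRA
3. PA
4. Z_2
5. ZFC
6. ZFC + 'there is an inaccessible cardinal'


PRA=2, ZFC + 'there is an inaccessible cardinal'=6, PA=3, EFA=1, Z_2=4, ZFC=5


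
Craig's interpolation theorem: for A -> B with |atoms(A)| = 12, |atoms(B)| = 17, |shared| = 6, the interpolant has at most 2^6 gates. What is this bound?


Shared atoms = 6
Craig interpolant size bound = 2^6
= 64

64
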